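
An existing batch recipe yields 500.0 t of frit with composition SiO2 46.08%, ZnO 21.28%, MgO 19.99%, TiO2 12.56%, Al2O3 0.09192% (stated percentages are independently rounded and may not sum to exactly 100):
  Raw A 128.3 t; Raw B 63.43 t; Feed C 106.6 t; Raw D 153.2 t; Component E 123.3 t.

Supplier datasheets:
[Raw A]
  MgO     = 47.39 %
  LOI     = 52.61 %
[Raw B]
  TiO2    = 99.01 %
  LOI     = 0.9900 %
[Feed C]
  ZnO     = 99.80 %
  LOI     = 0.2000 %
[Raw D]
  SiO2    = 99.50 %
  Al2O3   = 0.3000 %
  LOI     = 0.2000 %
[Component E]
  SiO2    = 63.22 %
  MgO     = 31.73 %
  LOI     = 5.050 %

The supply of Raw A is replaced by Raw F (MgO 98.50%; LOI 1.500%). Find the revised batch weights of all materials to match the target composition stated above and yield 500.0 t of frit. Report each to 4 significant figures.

Revised batch per 500.0 t frit:
  Raw F: 61.75 t
  Raw B: 63.43 t
  Feed C: 106.6 t
  Raw D: 153.2 t
  Component E: 123.3 t
Total batch = 508.3 t; LOI loss = 8.300 t

Mid-chain values are shown rounded to 4 significant figures on the page; the working math holds exact precision through the solve. Exactly one rounding is applied to each reported figure — all derived quantities are carried using the weight values on 500.0 t of glass at full precision (ignition loss, yield, the totals, the five compositions, net glass mass), as quoted within question or answer.
Per-oxide target masses for 500.0 t frit:
  SiO2: 46.08% × 500.0 = 230.4 t
  ZnO: 21.28% × 500.0 = 106.4 t
  MgO: 19.99% × 500.0 = 99.95 t
  TiO2: 12.56% × 500.0 = 62.80 t
  Al2O3: 0.09192% × 500.0 = 0.4596 t
Sums-versus-targets review applying the batch weights above, versus the basis set out (delivered sums recover each target once rounding is allowed for):
  SiO2: 153.2·0.9950 + 123.3·0.6322 = 230.4 t (target 230.4 t)
  ZnO: 106.6·0.9980 = 106.4 t (target 106.4 t)
  MgO: 61.75·0.9850 + 123.3·0.3173 = 99.95 t (target 99.95 t)
  TiO2: 63.43·0.9901 = 62.80 t (target 62.80 t)
  Al2O3: 153.2·0.003000 = 0.4596 t (target 0.4596 t)
Mass balance on the glass: batch Σ − ignition loss = 500.0 t (the targets, summed, come to 500.0 t; the stated basis being 500.0 t — a pure rounding effect).
Batch total: Σ batch = 508.3 t; the LOI term Σ batch·LOI equals 8.300 t; as yield: glass ÷ batch → 98.37%.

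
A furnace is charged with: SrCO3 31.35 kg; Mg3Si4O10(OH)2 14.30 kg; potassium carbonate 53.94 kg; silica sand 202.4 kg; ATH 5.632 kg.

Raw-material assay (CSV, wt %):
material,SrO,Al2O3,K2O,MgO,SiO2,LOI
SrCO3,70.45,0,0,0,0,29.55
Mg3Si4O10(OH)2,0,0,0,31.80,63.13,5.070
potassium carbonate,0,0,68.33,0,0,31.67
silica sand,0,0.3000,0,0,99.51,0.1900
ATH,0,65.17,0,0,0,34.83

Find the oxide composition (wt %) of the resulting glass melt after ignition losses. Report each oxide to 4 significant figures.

In-progress results are printed, with 4-significant-digit rounding, within the worked lines; the whole derivation keeps full precision in every operation; each reported result sees exactly one rounding; derived quantities are re-derived starting from the weights per 278.2 kg of glass at exact precision (five oxide percentages, glass mass, ignition loss, totals, the yield), precisely as stated by problem or answer.
What the batch supplies per oxide:
  SrO: 31.35·0.7045 = 22.09 kg
  Al2O3: 202.4·0.003000 + 5.632·0.6517 = 4.278 kg
  K2O: 53.94·0.6833 = 36.86 kg
  MgO: 14.30·0.3180 = 4.547 kg
  SiO2: 14.30·0.6313 + 202.4·0.9951 = 210.4 kg
LOI: 31.35·0.2955 + 14.30·0.05070 + 53.94·0.3167 + 202.4·0.001900 + 5.632·0.3483 = 29.42 kg
Glass mass = batch − LOI = 307.6 − 29.42 = 278.2 kg (= the summed oxide contributions)
each wt % is 100 × oxide ÷ glass

Glass mass = 278.2 kg (batch 307.6 − LOI 29.42).
Composition: SrO 7.939%, Al2O3 1.538%, K2O 13.25%, MgO 1.635%, SiO2 75.64%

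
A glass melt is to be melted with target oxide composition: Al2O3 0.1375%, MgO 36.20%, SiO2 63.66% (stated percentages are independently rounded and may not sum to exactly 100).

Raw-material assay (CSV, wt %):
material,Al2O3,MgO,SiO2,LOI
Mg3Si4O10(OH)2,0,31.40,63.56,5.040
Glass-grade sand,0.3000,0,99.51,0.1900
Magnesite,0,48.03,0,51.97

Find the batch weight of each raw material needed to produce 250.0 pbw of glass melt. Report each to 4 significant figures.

Batch per 250.0 pbw glass melt:
  Mg3Si4O10(OH)2: 71.00 pbw
  Glass-grade sand: 114.6 pbw
  Magnesite: 142.0 pbw
Total batch = 327.6 pbw; LOI loss = 77.59 pbw; yield = 76.31%

All arithmetic keeps exact precision all the way through — in-progress results are printed rounded to 4 significant digits on the page — exactly one rounding goes into each reported number — derived quantities are re-derived starting from the weights for 250.0 pbw of glass in full float precision (ignition loss, the three compositions, totals, net glass mass, yield), as quoted within problem or answer.
Per-oxide target masses for 250.0 pbw glass melt:
  Al2O3: 0.1375% × 250.0 = 0.3438 pbw
  MgO: 36.20% × 250.0 = 90.50 pbw
  SiO2: 63.66% × 250.0 = 159.2 pbw
Sums-versus-targets review using the reported weights, per the basis as stated (delivered sums recover each target given rounding of the digits):
  Al2O3: 114.6·0.003000 = 0.3438 pbw (target 0.3438 pbw)
  MgO: 71.00·0.3140 + 142.0·0.4803 = 90.50 pbw (target 90.50 pbw)
  SiO2: 71.00·0.6356 + 114.6·0.9951 = 159.2 pbw (target 159.2 pbw)
Glass-mass sanity pass: total batch − LOI = 250.0 pbw (targets for the oxides total 250.0 pbw; stated basis 250.0 pbw — any gap is answer rounding).
Summing the batch: Σ batch = 327.6 pbw; LOI loss = Σ batch·LOI = 77.59 pbw; glass ÷ batch gives a yield of 76.31%.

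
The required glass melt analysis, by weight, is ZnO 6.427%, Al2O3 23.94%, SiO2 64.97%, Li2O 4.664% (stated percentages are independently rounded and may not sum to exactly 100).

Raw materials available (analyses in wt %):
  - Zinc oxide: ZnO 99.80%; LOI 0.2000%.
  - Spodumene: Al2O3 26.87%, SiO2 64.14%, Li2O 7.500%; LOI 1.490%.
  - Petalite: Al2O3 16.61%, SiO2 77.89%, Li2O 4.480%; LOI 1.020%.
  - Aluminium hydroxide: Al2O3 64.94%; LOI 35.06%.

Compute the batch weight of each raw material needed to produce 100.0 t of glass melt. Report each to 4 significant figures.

Batch per 100.0 t glass melt:
  Zinc oxide: 6.440 t
  Spodumene: 24.33 t
  Petalite: 63.38 t
  Aluminium hydroxide: 10.59 t
Total batch = 104.7 t; LOI loss = 4.735 t; yield = 95.48%

In-progress results are displayed (rounded to four significant figures) in the printout — each numeric step maintains exact precision at all times — a single rounding completes every reported result — all derived quantities (yield, LOI, glass mass, totals, the four compositions) are re-derived in full precision from the batch weights at 100.0 t of glass exactly as printed in either problem or answer.
The oxide mass targets at 100.0 t glass melt:
  ZnO: 6.427% × 100.0 = 6.427 t
  Al2O3: 23.94% × 100.0 = 23.94 t
  SiO2: 64.97% × 100.0 = 64.97 t
  Li2O: 4.664% × 100.0 = 4.664 t
Checking each oxide sum applying the batch weights above, at the basis given (each sum matches its target mass exact up to rounding of places):
  ZnO: 6.440·0.9980 = 6.427 t (target 6.427 t)
  Al2O3: 24.33·0.2687 + 63.38·0.1661 + 10.59·0.6494 = 23.94 t (target 23.94 t)
  SiO2: 24.33·0.6414 + 63.38·0.7789 = 64.97 t (target 64.97 t)
  Li2O: 24.33·0.07500 + 63.38·0.04480 = 4.664 t (target 4.664 t)
Glass-mass closure: Σ batch − LOI loss = 100.0 t (summing oxide targets gives 100.0 t; against the stated basis, 100.0 t — differing by rounding only).
Whole-batch sum: Σ batch = 104.7 t; LOI removed, Σ of batch·LOI: 4.735 t; glass ÷ batch gives a yield of 95.48%.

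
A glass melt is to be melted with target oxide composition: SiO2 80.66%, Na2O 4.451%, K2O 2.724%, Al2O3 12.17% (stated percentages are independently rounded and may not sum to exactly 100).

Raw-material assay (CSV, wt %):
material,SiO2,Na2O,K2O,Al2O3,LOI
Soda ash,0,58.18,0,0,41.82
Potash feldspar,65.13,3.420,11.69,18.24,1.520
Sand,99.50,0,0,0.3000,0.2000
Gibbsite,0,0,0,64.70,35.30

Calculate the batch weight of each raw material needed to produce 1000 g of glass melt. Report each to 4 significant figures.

Batch per 1000 g glass melt:
  Soda ash: 62.81 g
  Potash feldspar: 233.0 g
  Sand: 658.1 g
  Gibbsite: 119.4 g
Total batch = 1073 g; LOI loss = 73.27 g; yield = 93.17%

The whole derivation maintains full precision at all times — values along the way are displayed, with 4-significant-digit rounding, within the worked lines; every reported figure takes a single rounding — derived quantities, which include yield, totals, LOI, the four compositions, net glass mass, are carried in full precision, exactly as shown in question or answer, starting from the weights on 1000 g of glass.
Oxide-by-oxide targets in 1000 g glass melt:
  SiO2: 80.66% × 1000 = 806.6 g
  Na2O: 4.451% × 1000 = 44.51 g
  K2O: 2.724% × 1000 = 27.24 g
  Al2O3: 12.17% × 1000 = 121.7 g
Oxide-by-oxide audit applying the batch weights above, at the basis given (sums match the target masses exact up to rounding of places):
  SiO2: 233.0·0.6513 + 658.1·0.9950 = 806.6 g (target 806.6 g)
  Na2O: 62.81·0.5818 + 233.0·0.03420 = 44.51 g (target 44.51 g)
  K2O: 233.0·0.1169 = 27.24 g (target 27.24 g)
  Al2O3: 233.0·0.1824 + 658.1·0.003000 + 119.4·0.6470 = 121.7 g (target 121.7 g)
Auditing the glass mass value: total charge less LOI = 1000 g (targets for the oxides total 1000 g; versus the stated basis of 1000 g — differing by rounding only).
Adding the batch up: Σ batch = 1073 g; the LOI term Σ batch·LOI equals 73.27 g; yield, glass over the total, = 93.17%.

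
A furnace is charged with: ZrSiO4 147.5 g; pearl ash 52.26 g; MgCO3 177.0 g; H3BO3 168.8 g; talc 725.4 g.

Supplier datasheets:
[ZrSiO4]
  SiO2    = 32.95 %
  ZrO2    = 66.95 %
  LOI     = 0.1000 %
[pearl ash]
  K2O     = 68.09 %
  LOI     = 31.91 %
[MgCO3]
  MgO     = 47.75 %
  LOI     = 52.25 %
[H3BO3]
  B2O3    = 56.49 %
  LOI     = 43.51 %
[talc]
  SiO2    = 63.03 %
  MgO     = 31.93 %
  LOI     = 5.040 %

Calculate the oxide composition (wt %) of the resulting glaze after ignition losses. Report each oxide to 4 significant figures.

Intermediates are displayed, rounded to 4 significant digits, on the page. Each numeric step runs at full precision end to end. Exactly one rounding is applied to every reported number; derived quantities are rebuilt at full precision (the five compositions, yield, glass mass, totals, ignition loss) starting from the weights at 1052 g of glass precisely as stated by either problem or answer.
What the batch supplies per oxide:
  SiO2: 147.5·0.3295 + 725.4·0.6303 = 505.8 g
  K2O: 52.26·0.6809 = 35.58 g
  B2O3: 168.8·0.5649 = 95.36 g
  ZrO2: 147.5·0.6695 = 98.75 g
  MgO: 177.0·0.4775 + 725.4·0.3193 = 316.1 g
LOI: 147.5·0.001000 + 52.26·0.3191 + 177.0·0.5225 + 168.8·0.4351 + 725.4·0.05040 = 219.3 g
The glass mass, total less LOI, = 1271 − 219.3 = 1052 g (equal to the oxide-mass sum)
wt %: oxide over glass, times 100

Glass mass = 1052 g (batch 1271 − LOI 219.3).
Composition: SiO2 48.10%, K2O 3.384%, B2O3 9.067%, ZrO2 9.390%, MgO 30.06%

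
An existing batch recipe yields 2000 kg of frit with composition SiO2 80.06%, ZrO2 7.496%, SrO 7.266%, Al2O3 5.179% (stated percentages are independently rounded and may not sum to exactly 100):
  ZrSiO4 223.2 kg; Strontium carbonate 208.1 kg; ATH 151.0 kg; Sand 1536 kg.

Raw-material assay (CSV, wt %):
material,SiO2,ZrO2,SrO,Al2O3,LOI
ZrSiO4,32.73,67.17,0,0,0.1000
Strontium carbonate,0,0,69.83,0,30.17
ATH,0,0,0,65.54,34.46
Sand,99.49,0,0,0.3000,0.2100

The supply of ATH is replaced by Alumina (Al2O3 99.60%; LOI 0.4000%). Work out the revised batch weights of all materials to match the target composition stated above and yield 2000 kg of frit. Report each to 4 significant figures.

Revised batch per 2000 kg frit:
  ZrSiO4: 223.2 kg
  Strontium carbonate: 208.1 kg
  Alumina: 99.37 kg
  Sand: 1536 kg
Total batch = 2067 kg; LOI loss = 66.63 kg

Rounding to 4 significant digits extends to each working value as printed. The whole derivation holds exact precision through every step — a single rounding finalizes each reported value. Derived quantities (net glass mass, the yield, ignition loss, four oxide percentages, totals) are computed from the weighed amounts at 2000 kg of glass at exact precision, as given in the problem or answer text.
Oxide-by-oxide targets in 2000 kg frit:
  SiO2: 80.06% × 2000 = 1601 kg
  ZrO2: 7.496% × 2000 = 149.9 kg
  SrO: 7.266% × 2000 = 145.3 kg
  Al2O3: 5.179% × 2000 = 103.6 kg
Sums-versus-targets review using the reported weights, per the basis as stated (sums match the target masses up to rounding of the answer):
  SiO2: 223.2·0.3273 + 1536·0.9949 = 1601 kg (target 1601 kg)
  ZrO2: 223.2·0.6717 = 149.9 kg (target 149.9 kg)
  SrO: 208.1·0.6983 = 145.3 kg (target 145.3 kg)
  Al2O3: 99.37·0.9960 + 1536·0.003000 = 103.6 kg (target 103.6 kg)
Glass-mass closure: net batch after ignition = 2000 kg (oxide target masses add up to 2000 kg; with the basis standing at 2000 kg — gaps are rounding artifacts).
Batch grand total — Σ batch = 2067 kg; LOI loss = Σ batch·LOI = 66.63 kg; as yield: glass ÷ batch → 96.78%.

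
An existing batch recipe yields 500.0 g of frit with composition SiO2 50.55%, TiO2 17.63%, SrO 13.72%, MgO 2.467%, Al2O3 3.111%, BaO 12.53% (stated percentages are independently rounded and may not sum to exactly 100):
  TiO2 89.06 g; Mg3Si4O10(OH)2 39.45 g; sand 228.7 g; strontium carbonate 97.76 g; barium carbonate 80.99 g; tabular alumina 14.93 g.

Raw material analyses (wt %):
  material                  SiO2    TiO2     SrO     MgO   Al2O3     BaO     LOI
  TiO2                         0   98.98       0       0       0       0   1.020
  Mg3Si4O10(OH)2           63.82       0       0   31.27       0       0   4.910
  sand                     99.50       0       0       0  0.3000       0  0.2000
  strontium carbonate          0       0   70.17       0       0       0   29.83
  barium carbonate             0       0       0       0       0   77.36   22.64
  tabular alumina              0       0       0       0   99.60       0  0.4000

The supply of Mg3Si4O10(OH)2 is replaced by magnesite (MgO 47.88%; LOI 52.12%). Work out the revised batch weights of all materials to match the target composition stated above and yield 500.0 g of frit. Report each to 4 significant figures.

Revised batch per 500.0 g frit:
  TiO2: 89.06 g
  magnesite: 25.76 g
  sand: 254.0 g
  strontium carbonate: 97.76 g
  barium carbonate: 80.99 g
  tabular alumina: 14.85 g
Total batch = 562.4 g; LOI loss = 62.40 g

All internal work carries full float precision throughout — values along the way appear rounded to four significant digits in the working. A single rounding finalizes every reported value; the derived quantities, including six oxide percentages, net glass mass, yield, totals, ignition loss, are carried from the batch weights per 500.0 g of glass at full float precision, as set out in the problem or the answer.
Target oxide masses per 500.0 g frit:
  SiO2: 50.55% × 500.0 = 252.8 g
  TiO2: 17.63% × 500.0 = 88.15 g
  SrO: 13.72% × 500.0 = 68.60 g
  MgO: 2.467% × 500.0 = 12.34 g
  Al2O3: 3.111% × 500.0 = 15.56 g
  BaO: 12.53% × 500.0 = 62.65 g
Checking each oxide sum given the weights on record, for the quoted basis mass (sums match the target masses given rounding of the digits):
  SiO2: 254.0·0.9950 = 252.7 g (target 252.8 g)
  TiO2: 89.06·0.9898 = 88.15 g (target 88.15 g)
  SrO: 97.76·0.7017 = 68.60 g (target 68.60 g)
  MgO: 25.76·0.4788 = 12.33 g (target 12.34 g)
  Al2O3: 254.0·0.003000 + 14.85·0.9960 = 15.55 g (target 15.56 g)
  BaO: 80.99·0.7736 = 62.65 g (target 62.65 g)
Consistency of the glass mass: the batch minus its LOI: 500.0 g (targets for the oxides total 500.0 g; stated basis 500.0 g — a pure rounding effect).
Adding the batch up: Σ batch = 562.4 g; loss to ignition Σ batch·LOI = 62.40 g; yield = glass ÷ total batch = 88.91%.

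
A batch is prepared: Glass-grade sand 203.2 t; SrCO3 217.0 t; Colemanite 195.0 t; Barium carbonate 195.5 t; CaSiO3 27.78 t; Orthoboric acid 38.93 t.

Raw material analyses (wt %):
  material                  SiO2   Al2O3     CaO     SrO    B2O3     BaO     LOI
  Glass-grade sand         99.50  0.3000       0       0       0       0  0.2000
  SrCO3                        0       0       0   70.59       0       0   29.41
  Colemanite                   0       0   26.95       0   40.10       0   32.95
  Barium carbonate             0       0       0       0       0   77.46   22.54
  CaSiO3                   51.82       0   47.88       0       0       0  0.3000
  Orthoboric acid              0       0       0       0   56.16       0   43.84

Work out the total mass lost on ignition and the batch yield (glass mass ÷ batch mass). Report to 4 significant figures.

Every computation holds full float precision all the way through. Mid-chain values appear with 4-significant-digit rounding in the working. Every reported figure takes exactly one rounding; the derived quantities, including totals, glass mass, the yield, LOI, the six compositions, are computed from the weighed amounts for 687.7 t of glass at exact precision, exactly as printed in the question or the answer.
Per-material ignition loss:
  Glass-grade sand: 203.2 × 0.002000 = 0.4064 t
  SrCO3: 217.0 × 0.2941 = 63.82 t
  Colemanite: 195.0 × 0.3295 = 64.25 t
  Barium carbonate: 195.5 × 0.2254 = 44.07 t
  CaSiO3: 27.78 × 0.003000 = 0.08334 t
  Orthoboric acid: 38.93 × 0.4384 = 17.07 t
Total LOI = 189.7 t
Glass = batch − LOI = 877.4 − 189.7 = 687.7 t

LOI loss = 189.7 t; glass = 687.7 t; yield = 78.38%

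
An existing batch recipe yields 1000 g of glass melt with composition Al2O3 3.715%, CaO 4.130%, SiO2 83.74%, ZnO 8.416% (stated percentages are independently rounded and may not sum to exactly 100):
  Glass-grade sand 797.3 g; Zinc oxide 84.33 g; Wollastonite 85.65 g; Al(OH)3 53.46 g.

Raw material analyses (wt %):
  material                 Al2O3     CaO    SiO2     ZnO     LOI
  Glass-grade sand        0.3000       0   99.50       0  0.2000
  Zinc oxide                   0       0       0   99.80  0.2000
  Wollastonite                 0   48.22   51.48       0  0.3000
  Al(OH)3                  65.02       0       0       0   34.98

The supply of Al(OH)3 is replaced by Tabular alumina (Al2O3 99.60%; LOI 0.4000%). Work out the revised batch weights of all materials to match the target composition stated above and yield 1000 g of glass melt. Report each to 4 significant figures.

Intermediates are displayed (rounded to 4 significant figures) in the working — each numeric step maintains full float precision throughout; exactly one rounding is applied to every reported figure — all derived quantities are carried using the weight values on 1000 g of glass at exact precision (glass mass, the four compositions, yield, LOI, the totals) as set out in question or answer.
Oxide-by-oxide targets in 1000 g glass melt:
  Al2O3: 3.715% × 1000 = 37.15 g
  CaO: 4.130% × 1000 = 41.30 g
  SiO2: 83.74% × 1000 = 837.4 g
  ZnO: 8.416% × 1000 = 84.16 g
Verifying the oxide balance from the weights as reported, at the basis given (each sum matches its target mass inside rounding margins):
  Al2O3: 797.3·0.003000 + 34.90·0.9960 = 37.15 g (target 37.15 g)
  CaO: 85.65·0.4822 = 41.30 g (target 41.30 g)
  SiO2: 797.3·0.9950 + 85.65·0.5148 = 837.4 g (target 837.4 g)
  ZnO: 84.33·0.9980 = 84.16 g (target 84.16 g)
Auditing the glass mass value: batch total minus LOI = 1000 g (per-oxide target masses sum to 1000 g; stated basis 1000 g — differing by rounding only).
Batch grand total — Σ batch = 1002 g; the LOI term Σ batch·LOI equals 2.160 g; glass ÷ batch gives a yield of 99.78%.

Revised batch per 1000 g glass melt:
  Glass-grade sand: 797.3 g
  Zinc oxide: 84.33 g
  Wollastonite: 85.65 g
  Tabular alumina: 34.90 g
Total batch = 1002 g; LOI loss = 2.160 g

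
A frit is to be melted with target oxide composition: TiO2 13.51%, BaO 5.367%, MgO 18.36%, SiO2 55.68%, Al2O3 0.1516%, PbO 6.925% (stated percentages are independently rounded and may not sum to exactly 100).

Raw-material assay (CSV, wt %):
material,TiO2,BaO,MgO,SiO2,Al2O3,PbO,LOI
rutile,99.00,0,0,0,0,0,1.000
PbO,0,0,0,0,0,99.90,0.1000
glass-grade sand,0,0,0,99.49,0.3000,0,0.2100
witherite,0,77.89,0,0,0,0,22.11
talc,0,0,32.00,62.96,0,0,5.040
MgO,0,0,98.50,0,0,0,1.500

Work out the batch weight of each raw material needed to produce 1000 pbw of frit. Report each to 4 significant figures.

Values along the way are shown (rounded to 4 significant digits) as written — each numeric step maintains exact precision at all times — each reported result is rounded just once; the derived quantities are carried starting from the weights for 1000 pbw of glass at exact precision (the totals, glass mass, LOI, the yield, six oxide percentages) exactly as shown in problem or answer.
Per-oxide target masses for 1000 pbw frit:
  TiO2: 13.51% × 1000 = 135.1 pbw
  BaO: 5.367% × 1000 = 53.67 pbw
  MgO: 18.36% × 1000 = 183.6 pbw
  SiO2: 55.68% × 1000 = 556.8 pbw
  Al2O3: 0.1516% × 1000 = 1.516 pbw
  PbO: 6.925% × 1000 = 69.25 pbw
Oxide-by-oxide audit with the batch weights as given, on the stated basis (each sum matches its target mass modulo rounding of the values):
  TiO2: 136.5·0.9900 = 135.1 pbw (target 135.1 pbw)
  BaO: 68.90·0.7789 = 53.67 pbw (target 53.67 pbw)
  MgO: 85.84·0.3200 + 158.5·0.9850 = 183.6 pbw (target 183.6 pbw)
  SiO2: 505.3·0.9949 + 85.84·0.6296 = 556.8 pbw (target 556.8 pbw)
  Al2O3: 505.3·0.003000 = 1.516 pbw (target 1.516 pbw)
  PbO: 69.32·0.9990 = 69.25 pbw (target 69.25 pbw)
Consistency of the glass mass: total batch − LOI = 999.9 pbw (the Σ of target masses is 999.9 pbw; against the stated basis, 1000 pbw — deltas are rounding alone).
Adding the batch up: Σ batch = 1024 pbw; Σ batch·LOI gives LOI loss = 24.43 pbw; glass ÷ batch gives a yield of 97.61%.

Batch per 1000 pbw frit:
  rutile: 136.5 pbw
  PbO: 69.32 pbw
  glass-grade sand: 505.3 pbw
  witherite: 68.90 pbw
  talc: 85.84 pbw
  MgO: 158.5 pbw
Total batch = 1024 pbw; LOI loss = 24.43 pbw; yield = 97.61%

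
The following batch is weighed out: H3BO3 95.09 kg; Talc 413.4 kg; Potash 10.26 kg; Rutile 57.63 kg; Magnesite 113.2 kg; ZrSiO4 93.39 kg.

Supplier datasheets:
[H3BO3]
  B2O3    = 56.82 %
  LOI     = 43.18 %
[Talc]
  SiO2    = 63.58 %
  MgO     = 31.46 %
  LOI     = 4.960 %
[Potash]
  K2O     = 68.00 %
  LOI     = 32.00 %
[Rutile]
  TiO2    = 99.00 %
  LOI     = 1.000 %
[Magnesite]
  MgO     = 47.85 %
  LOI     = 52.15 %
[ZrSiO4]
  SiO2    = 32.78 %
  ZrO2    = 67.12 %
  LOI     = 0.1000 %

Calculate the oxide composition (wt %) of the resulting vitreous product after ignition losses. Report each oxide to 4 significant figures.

Full precision is maintained end to end. The intermediate values are displayed rounded to 4 significant figures in the working — exactly one rounding is applied to each reported figure. All derived quantities are computed using the weight values on 658.4 kg of glass at full float precision (the six compositions, glass mass, the yield, totals, ignition loss), precisely as stated by the problem or the answer.
Per-oxide mass from batch:
  SiO2: 413.4·0.6358 + 93.39·0.3278 = 293.5 kg
  B2O3: 95.09·0.5682 = 54.03 kg
  ZrO2: 93.39·0.6712 = 62.68 kg
  K2O: 10.26·0.6800 = 6.977 kg
  MgO: 413.4·0.3146 + 113.2·0.4785 = 184.2 kg
  TiO2: 57.63·0.9900 = 57.05 kg
LOI: 95.09·0.4318 + 413.4·0.04960 + 10.26·0.3200 + 57.63·0.01000 + 113.2·0.5215 + 93.39·0.001000 = 124.6 kg
Glass mass = batch − LOI = 783.0 − 124.6 = 658.4 kg (the oxide masses sum to this)
percent by weight: oxide/glass ×100

Glass mass = 658.4 kg (batch 783.0 − LOI 124.6).
Composition: SiO2 44.57%, B2O3 8.206%, ZrO2 9.520%, K2O 1.060%, MgO 27.98%, TiO2 8.665%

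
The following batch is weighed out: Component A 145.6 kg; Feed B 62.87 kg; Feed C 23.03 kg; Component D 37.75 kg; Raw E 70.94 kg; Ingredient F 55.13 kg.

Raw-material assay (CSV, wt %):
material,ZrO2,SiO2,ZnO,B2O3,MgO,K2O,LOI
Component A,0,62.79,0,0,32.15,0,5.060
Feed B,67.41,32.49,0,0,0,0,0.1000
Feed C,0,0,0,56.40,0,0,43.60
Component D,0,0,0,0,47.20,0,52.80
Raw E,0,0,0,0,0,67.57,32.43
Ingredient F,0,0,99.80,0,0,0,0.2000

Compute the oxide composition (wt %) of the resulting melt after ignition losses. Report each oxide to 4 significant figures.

Glass mass = 334.8 kg (batch 395.3 − LOI 60.52).
Composition: ZrO2 12.66%, SiO2 33.41%, ZnO 16.43%, B2O3 3.880%, MgO 19.30%, K2O 14.32%

The whole derivation holds exact precision through the solve; mid-chain values are printed, rounded to four significant figures, at each printed step; every reported figure takes a single rounding. Derived quantities (the totals, six oxide percentages, the yield, ignition loss, net glass mass) are rebuilt at full float precision using the weight values on 334.8 kg of glass as quoted within either problem or answer.
Oxide-by-oxide delivered mass:
  ZrO2: 62.87·0.6741 = 42.38 kg
  SiO2: 145.6·0.6279 + 62.87·0.3249 = 111.8 kg
  ZnO: 55.13·0.9980 = 55.02 kg
  B2O3: 23.03·0.5640 = 12.99 kg
  MgO: 145.6·0.3215 + 37.75·0.4720 = 64.63 kg
  K2O: 70.94·0.6757 = 47.93 kg
LOI: 145.6·0.05060 + 62.87·0.001000 + 23.03·0.4360 + 37.75·0.5280 + 70.94·0.3243 + 55.13·0.002000 = 60.52 kg
Glass = total batch minus LOI = 395.3 − 60.52 = 334.8 kg (the oxide masses sum to this)
each wt % is 100 × oxide ÷ glass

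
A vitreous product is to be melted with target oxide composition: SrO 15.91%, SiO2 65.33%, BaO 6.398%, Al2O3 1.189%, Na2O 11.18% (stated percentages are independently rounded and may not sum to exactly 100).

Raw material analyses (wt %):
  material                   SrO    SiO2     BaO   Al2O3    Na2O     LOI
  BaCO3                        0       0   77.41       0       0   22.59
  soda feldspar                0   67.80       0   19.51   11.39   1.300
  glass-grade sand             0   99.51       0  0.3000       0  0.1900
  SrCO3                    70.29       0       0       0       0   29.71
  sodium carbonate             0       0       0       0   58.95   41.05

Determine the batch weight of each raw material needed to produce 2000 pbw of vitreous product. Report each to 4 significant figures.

The intermediate values are printed rounded to 4 significant digits in the printout. The whole derivation maintains full float precision through the solve; each reported figure is rounded a single time. The derived quantities, including LOI, five oxide percentages, yield, glass mass, the totals, are carried from the weighed amounts for 2000 pbw of glass in exact precision as they appear in the question or the answer.
Oxide mass targets, per 2000 pbw vitreous product:
  SrO: 15.91% × 2000 = 318.2 pbw
  SiO2: 65.33% × 2000 = 1307 pbw
  BaO: 6.398% × 2000 = 128.0 pbw
  Al2O3: 1.189% × 2000 = 23.78 pbw
  Na2O: 11.18% × 2000 = 223.6 pbw
Mass-balance tally per oxide on the weights just shown, against the basis in use (target by target, the sums agree net of answer rounding effects):
  SrO: 452.7·0.7029 = 318.2 pbw (target 318.2 pbw)
  SiO2: 102.8·0.6780 + 1243·0.9951 = 1307 pbw (target 1307 pbw)
  BaO: 165.3·0.7741 = 128.0 pbw (target 128.0 pbw)
  Al2O3: 102.8·0.1951 + 1243·0.003000 = 23.79 pbw (target 23.78 pbw)
  Na2O: 102.8·0.1139 + 359.4·0.5895 = 223.6 pbw (target 223.6 pbw)
Glass mass check: batch Σ − ignition loss = 2000 pbw (the targets, summed, come to 2000 pbw; stated basis 2000 pbw — deltas are rounding alone).
Total batch = Σ batch = 2323 pbw; loss to ignition Σ batch·LOI = 323.1 pbw; yield = glass ÷ total batch = 86.09%.

Batch per 2000 pbw vitreous product:
  BaCO3: 165.3 pbw
  soda feldspar: 102.8 pbw
  glass-grade sand: 1243 pbw
  SrCO3: 452.7 pbw
  sodium carbonate: 359.4 pbw
Total batch = 2323 pbw; LOI loss = 323.1 pbw; yield = 86.09%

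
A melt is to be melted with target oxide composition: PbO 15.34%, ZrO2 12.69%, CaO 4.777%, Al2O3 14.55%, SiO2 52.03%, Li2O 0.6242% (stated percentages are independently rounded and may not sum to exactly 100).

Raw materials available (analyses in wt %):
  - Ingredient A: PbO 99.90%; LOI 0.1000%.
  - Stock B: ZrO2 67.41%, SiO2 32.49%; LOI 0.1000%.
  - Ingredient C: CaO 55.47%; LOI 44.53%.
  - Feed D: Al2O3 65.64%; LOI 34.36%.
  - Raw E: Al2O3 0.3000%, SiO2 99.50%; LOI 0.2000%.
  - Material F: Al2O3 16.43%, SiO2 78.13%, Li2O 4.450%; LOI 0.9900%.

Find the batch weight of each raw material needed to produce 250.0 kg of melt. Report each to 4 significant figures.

Working values are displayed, rounded to 4 significant figures, between the steps. Each numeric step holds exact precision from start to finish; each reported number sees exactly one rounding. All derived quantities, which include the totals, glass mass, yield, the six compositions, LOI, are re-derived at exact precision, as quoted within the problem or the answer, using the weight values at 250.0 kg of glass.
Target oxide masses per 250.0 kg melt:
  PbO: 15.34% × 250.0 = 38.35 kg
  ZrO2: 12.69% × 250.0 = 31.72 kg
  CaO: 4.777% × 250.0 = 11.94 kg
  Al2O3: 14.55% × 250.0 = 36.38 kg
  SiO2: 52.03% × 250.0 = 130.1 kg
  Li2O: 0.6242% × 250.0 = 1.560 kg
Sums-versus-targets review from the weights as reported, per the basis as stated (target by target, the sums agree up to rounding of the answer):
  PbO: 38.39·0.9990 = 38.35 kg (target 38.35 kg)
  ZrO2: 47.06·0.6741 = 31.72 kg (target 31.72 kg)
  CaO: 21.53·0.5547 = 11.94 kg (target 11.94 kg)
  Al2O3: 46.24·0.6564 + 87.83·0.003000 + 35.07·0.1643 = 36.38 kg (target 36.38 kg)
  SiO2: 47.06·0.3249 + 87.83·0.9950 + 35.07·0.7813 = 130.1 kg (target 130.1 kg)
  Li2O: 35.07·0.04450 = 1.561 kg (target 1.560 kg)
Glass-mass bookkeeping: whole batch net of LOI = 250.0 kg (the Σ of target masses is 250.0 kg; stated basis 250.0 kg — any gap is answer rounding).
Batch total: Σ batch = 276.1 kg; Σ batch·LOI gives LOI loss = 26.08 kg; yield = glass ÷ total batch = 90.55%.

Batch per 250.0 kg melt:
  Ingredient A: 38.39 kg
  Stock B: 47.06 kg
  Ingredient C: 21.53 kg
  Feed D: 46.24 kg
  Raw E: 87.83 kg
  Material F: 35.07 kg
Total batch = 276.1 kg; LOI loss = 26.08 kg; yield = 90.55%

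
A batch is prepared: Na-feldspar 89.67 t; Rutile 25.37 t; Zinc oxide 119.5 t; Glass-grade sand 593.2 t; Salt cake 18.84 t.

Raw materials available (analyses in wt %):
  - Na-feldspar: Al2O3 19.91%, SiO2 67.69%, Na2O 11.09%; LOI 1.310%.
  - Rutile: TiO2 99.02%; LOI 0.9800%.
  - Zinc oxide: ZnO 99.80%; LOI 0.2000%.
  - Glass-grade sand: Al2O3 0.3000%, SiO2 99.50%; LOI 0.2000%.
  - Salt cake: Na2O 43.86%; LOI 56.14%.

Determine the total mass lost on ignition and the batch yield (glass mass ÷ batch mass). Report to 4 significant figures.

LOI loss = 13.43 t; glass = 833.2 t; yield = 98.41%

The intermediate values are shown, rounded to four significant digits, alongside each step — all internal work carries full float precision at every stage. Each reported number carries a single rounding — derived quantities are rebuilt from the weighed amounts per 833.2 t of glass in full float precision (ignition loss, totals, the five compositions, the yield, net glass mass), exactly as shown in the problem or the answer.
Each material's LOI contribution:
  Na-feldspar: 89.67 × 0.01310 = 1.175 t
  Rutile: 25.37 × 0.009800 = 0.2486 t
  Zinc oxide: 119.5 × 0.002000 = 0.2390 t
  Glass-grade sand: 593.2 × 0.002000 = 1.186 t
  Salt cake: 18.84 × 0.5614 = 10.58 t
Total LOI = 13.43 t
Glass = batch − LOI = 846.6 − 13.43 = 833.2 t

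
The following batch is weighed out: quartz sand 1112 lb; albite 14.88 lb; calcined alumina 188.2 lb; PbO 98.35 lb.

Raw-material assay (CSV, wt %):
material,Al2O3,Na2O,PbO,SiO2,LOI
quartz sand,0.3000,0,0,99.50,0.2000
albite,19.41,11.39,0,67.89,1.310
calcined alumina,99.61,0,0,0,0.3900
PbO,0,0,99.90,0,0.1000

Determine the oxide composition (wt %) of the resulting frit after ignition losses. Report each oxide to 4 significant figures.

Values along the way are shown, rounded to 4 significant figures, across the worked steps. The whole derivation carries full float precision in all steps — exactly one rounding lands on each reported value — all derived quantities, which include net glass mass, yield, the totals, LOI, four oxide percentages, are computed in full float precision, precisely as stated by either problem or answer, using the weight values for 1410 lb of glass.
Oxide-by-oxide delivered mass:
  Al2O3: 1112·0.003000 + 14.88·0.1941 + 188.2·0.9961 = 193.7 lb
  Na2O: 14.88·0.1139 = 1.695 lb
  PbO: 98.35·0.9990 = 98.25 lb
  SiO2: 1112·0.9950 + 14.88·0.6789 = 1117 lb
LOI: 1112·0.002000 + 14.88·0.01310 + 188.2·0.003900 + 98.35·0.001000 = 3.251 lb
The glass mass, total less LOI, = 1413 − 3.251 = 1410 lb (consistent with Σ oxide mass)
each wt % is 100 × oxide ÷ glass

Glass mass = 1410 lb (batch 1413 − LOI 3.251).
Composition: Al2O3 13.74%, Na2O 0.1202%, PbO 6.967%, SiO2 79.18%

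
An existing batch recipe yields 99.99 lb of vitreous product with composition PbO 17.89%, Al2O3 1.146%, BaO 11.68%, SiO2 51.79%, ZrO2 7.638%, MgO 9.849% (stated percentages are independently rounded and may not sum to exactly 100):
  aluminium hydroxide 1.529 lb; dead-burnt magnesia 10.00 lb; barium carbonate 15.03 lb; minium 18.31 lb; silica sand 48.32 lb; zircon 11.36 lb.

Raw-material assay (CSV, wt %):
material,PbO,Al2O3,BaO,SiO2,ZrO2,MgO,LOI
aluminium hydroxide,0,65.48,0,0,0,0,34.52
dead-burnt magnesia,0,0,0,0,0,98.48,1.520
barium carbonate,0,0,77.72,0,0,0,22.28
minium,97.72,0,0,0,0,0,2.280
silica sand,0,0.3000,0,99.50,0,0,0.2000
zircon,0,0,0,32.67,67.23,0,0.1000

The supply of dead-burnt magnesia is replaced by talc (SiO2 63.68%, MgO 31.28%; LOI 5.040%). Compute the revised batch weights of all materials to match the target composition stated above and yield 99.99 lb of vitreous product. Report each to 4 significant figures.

Revised batch per 99.99 lb vitreous product:
  aluminium hydroxide: 1.621 lb
  talc: 31.48 lb
  barium carbonate: 15.03 lb
  minium: 18.31 lb
  silica sand: 28.17 lb
  zircon: 11.36 lb
Total batch = 106.0 lb; LOI loss = 5.980 lb

Rounding to four significant figures governs each mid-chain value as shown — full float precision is kept from start to finish. Every reported value carries a single rounding; all derived quantities, including ignition loss, six oxide percentages, net glass mass, the totals, yield, are carried using the weight values on 99.99 lb of glass in full float precision, as written in problem or answer.
The oxide mass targets at 99.99 lb vitreous product:
  PbO: 17.89% × 99.99 = 17.89 lb
  Al2O3: 1.146% × 99.99 = 1.146 lb
  BaO: 11.68% × 99.99 = 11.68 lb
  SiO2: 51.79% × 99.99 = 51.78 lb
  ZrO2: 7.638% × 99.99 = 7.637 lb
  MgO: 9.849% × 99.99 = 9.848 lb
Oxide-by-oxide audit per the reported batch figures, under the basis named above (each sum matches its target mass exact up to rounding of places):
  PbO: 18.31·0.9772 = 17.89 lb (target 17.89 lb)
  Al2O3: 1.621·0.6548 + 28.17·0.003000 = 1.146 lb (target 1.146 lb)
  BaO: 15.03·0.7772 = 11.68 lb (target 11.68 lb)
  SiO2: 31.48·0.6368 + 28.17·0.9950 + 11.36·0.3267 = 51.79 lb (target 51.78 lb)
  ZrO2: 11.36·0.6723 = 7.637 lb (target 7.637 lb)
  MgO: 31.48·0.3128 = 9.847 lb (target 9.848 lb)
Glass mass check: total charge less LOI = 99.99 lb (targets for the oxides total 99.98 lb; basis as stated: 99.99 lb — rounding explains the deltas).
Batch total: Σ batch = 106.0 lb; LOI removed, Σ of batch·LOI: 5.980 lb; glass ÷ batch gives a yield of 94.36%.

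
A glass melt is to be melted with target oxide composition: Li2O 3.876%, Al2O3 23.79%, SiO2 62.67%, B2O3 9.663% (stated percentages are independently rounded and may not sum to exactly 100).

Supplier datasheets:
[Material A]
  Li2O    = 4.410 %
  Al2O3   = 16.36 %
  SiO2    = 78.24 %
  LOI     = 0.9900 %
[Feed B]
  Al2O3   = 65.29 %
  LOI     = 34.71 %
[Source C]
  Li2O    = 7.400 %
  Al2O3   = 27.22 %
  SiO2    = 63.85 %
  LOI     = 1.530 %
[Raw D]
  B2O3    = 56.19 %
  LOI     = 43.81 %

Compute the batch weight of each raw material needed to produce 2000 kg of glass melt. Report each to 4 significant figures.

Batch per 2000 kg glass melt:
  Material A: 1454 kg
  Feed B: 288.9 kg
  Source C: 180.8 kg
  Raw D: 343.9 kg
Total batch = 2268 kg; LOI loss = 268.1 kg; yield = 88.18%

Each numeric step maintains exact precision in all steps — working values are shown rounded to 4 significant figures across the worked steps; every reported figure undergoes a single rounding; the derived quantities (the four compositions, net glass mass, LOI, yield, the totals) are carried in exact precision using the weight values at 2000 kg of glass as given in either problem or answer.
Target masses of each oxide per 2000 kg glass melt:
  Li2O: 3.876% × 2000 = 77.52 kg
  Al2O3: 23.79% × 2000 = 475.8 kg
  SiO2: 62.67% × 2000 = 1253 kg
  B2O3: 9.663% × 2000 = 193.3 kg
Oxide-by-oxide audit per the reported batch figures, for the quoted basis mass (delivered sums recover each target exact up to rounding of places):
  Li2O: 1454·0.04410 + 180.8·0.07400 = 77.50 kg (target 77.52 kg)
  Al2O3: 1454·0.1636 + 288.9·0.6529 + 180.8·0.2722 = 475.7 kg (target 475.8 kg)
  SiO2: 1454·0.7824 + 180.8·0.6385 = 1253 kg (target 1253 kg)
  B2O3: 343.9·0.5619 = 193.2 kg (target 193.3 kg)
Glass-mass sanity pass: total batch − LOI = 1999 kg (oxide target masses add up to 2000 kg; with the basis standing at 2000 kg — rounding explains the deltas).
Batch grand total — Σ batch = 2268 kg; the LOI term Σ batch·LOI equals 268.1 kg; the yield ratio, glass ÷ batch: 88.18%.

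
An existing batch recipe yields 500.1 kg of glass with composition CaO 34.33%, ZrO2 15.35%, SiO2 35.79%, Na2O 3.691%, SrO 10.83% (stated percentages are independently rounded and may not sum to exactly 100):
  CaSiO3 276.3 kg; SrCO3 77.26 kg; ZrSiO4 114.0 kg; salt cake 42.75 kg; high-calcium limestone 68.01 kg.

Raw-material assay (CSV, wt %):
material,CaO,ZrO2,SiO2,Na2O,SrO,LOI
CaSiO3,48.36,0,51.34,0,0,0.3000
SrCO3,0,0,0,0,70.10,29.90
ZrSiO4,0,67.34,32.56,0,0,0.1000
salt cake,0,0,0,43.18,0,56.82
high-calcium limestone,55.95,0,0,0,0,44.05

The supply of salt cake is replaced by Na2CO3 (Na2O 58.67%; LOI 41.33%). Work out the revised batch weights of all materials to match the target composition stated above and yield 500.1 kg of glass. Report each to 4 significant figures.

Intermediates are shown with 4-significant-digit rounding between the steps; the working math carries full float precision at all times — every reported result is rounded a single time. Derived quantities, which include the five compositions, yield, ignition loss, glass mass, totals, are computed in full precision, as they appear in the problem or the answer, starting from the weights at 500.1 kg of glass.
Per-oxide target masses for 500.1 kg glass:
  CaO: 34.33% × 500.1 = 171.7 kg
  ZrO2: 15.35% × 500.1 = 76.77 kg
  SiO2: 35.79% × 500.1 = 179.0 kg
  Na2O: 3.691% × 500.1 = 18.46 kg
  SrO: 10.83% × 500.1 = 54.16 kg
A balance pass over the oxides, on the weights just shown, on the stated basis (target by target, the sums agree within answer rounding):
  CaO: 276.3·0.4836 + 68.01·0.5595 = 171.7 kg (target 171.7 kg)
  ZrO2: 114.0·0.6734 = 76.77 kg (target 76.77 kg)
  SiO2: 276.3·0.5134 + 114.0·0.3256 = 179.0 kg (target 179.0 kg)
  Na2O: 31.46·0.5867 = 18.46 kg (target 18.46 kg)
  SrO: 77.26·0.7010 = 54.16 kg (target 54.16 kg)
The glass-mass cross-check: batch Σ − ignition loss = 500.0 kg (per-oxide target masses sum to 500.1 kg; against the stated basis, 500.1 kg — gaps are rounding artifacts).
Whole-batch sum: Σ batch = 567.0 kg; LOI removed, Σ of batch·LOI: 67.00 kg; as yield: glass ÷ batch → 88.18%.

Revised batch per 500.1 kg glass:
  CaSiO3: 276.3 kg
  SrCO3: 77.26 kg
  ZrSiO4: 114.0 kg
  Na2CO3: 31.46 kg
  high-calcium limestone: 68.01 kg
Total batch = 567.0 kg; LOI loss = 67.00 kg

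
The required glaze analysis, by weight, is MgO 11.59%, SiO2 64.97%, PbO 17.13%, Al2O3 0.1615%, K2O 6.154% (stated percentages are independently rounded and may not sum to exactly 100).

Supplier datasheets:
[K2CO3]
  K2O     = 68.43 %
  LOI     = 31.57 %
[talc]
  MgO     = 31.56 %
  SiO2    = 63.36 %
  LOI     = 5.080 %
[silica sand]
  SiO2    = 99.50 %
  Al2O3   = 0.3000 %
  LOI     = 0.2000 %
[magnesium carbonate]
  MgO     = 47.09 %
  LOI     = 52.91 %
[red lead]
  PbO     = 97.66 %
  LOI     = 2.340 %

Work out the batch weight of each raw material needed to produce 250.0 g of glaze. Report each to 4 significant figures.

Batch per 250.0 g glaze:
  K2CO3: 22.48 g
  talc: 45.00 g
  silica sand: 134.6 g
  magnesium carbonate: 31.37 g
  red lead: 43.85 g
Total batch = 277.3 g; LOI loss = 27.28 g; yield = 90.16%

Exact precision is maintained throughout; working values appear with 4-significant-digit rounding in the printout; each reported figure takes a single rounding; all derived quantities are re-derived using the weight values for 250.0 g of glass in full precision (net glass mass, totals, the yield, LOI, five oxide percentages) as written in problem or answer.
Oxide mass targets, per 250.0 g glaze:
  MgO: 11.59% × 250.0 = 28.98 g
  SiO2: 64.97% × 250.0 = 162.4 g
  PbO: 17.13% × 250.0 = 42.82 g
  Al2O3: 0.1615% × 250.0 = 0.4038 g
  K2O: 6.154% × 250.0 = 15.38 g
Per-oxide balance check applying the batch weights above, per the basis as stated (target by target, the sums agree exact up to rounding of places):
  MgO: 45.00·0.3156 + 31.37·0.4709 = 28.97 g (target 28.98 g)
  SiO2: 45.00·0.6336 + 134.6·0.9950 = 162.4 g (target 162.4 g)
  PbO: 43.85·0.9766 = 42.82 g (target 42.82 g)
  Al2O3: 134.6·0.003000 = 0.4038 g (target 0.4038 g)
  K2O: 22.48·0.6843 = 15.38 g (target 15.38 g)
The glass-mass cross-check: Σ batch − LOI loss = 250.0 g (per-oxide target masses sum to 250.0 g; versus the stated basis of 250.0 g — a pure rounding effect).
Adding the batch up: Σ batch = 277.3 g; loss to ignition Σ batch·LOI = 27.28 g; the yield ratio, glass ÷ batch: 90.16%.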